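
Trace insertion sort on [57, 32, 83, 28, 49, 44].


Initial: [57, 32, 83, 28, 49, 44]
Insert 32: [32, 57, 83, 28, 49, 44]
Insert 83: [32, 57, 83, 28, 49, 44]
Insert 28: [28, 32, 57, 83, 49, 44]
Insert 49: [28, 32, 49, 57, 83, 44]
Insert 44: [28, 32, 44, 49, 57, 83]

Sorted: [28, 32, 44, 49, 57, 83]


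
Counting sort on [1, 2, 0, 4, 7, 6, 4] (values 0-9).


Input: [1, 2, 0, 4, 7, 6, 4]
Counts: [1, 1, 1, 0, 2, 0, 1, 1, 0, 0]

Sorted: [0, 1, 2, 4, 4, 6, 7]


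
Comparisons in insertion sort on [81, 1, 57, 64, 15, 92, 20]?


Algorithm: insertion sort
Input: [81, 1, 57, 64, 15, 92, 20]
Sorted: [1, 15, 20, 57, 64, 81, 92]

15


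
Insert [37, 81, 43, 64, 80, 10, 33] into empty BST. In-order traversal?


Insert 37: root
Insert 81: R from 37
Insert 43: R from 37 -> L from 81
Insert 64: R from 37 -> L from 81 -> R from 43
Insert 80: R from 37 -> L from 81 -> R from 43 -> R from 64
Insert 10: L from 37
Insert 33: L from 37 -> R from 10

In-order: [10, 33, 37, 43, 64, 80, 81]


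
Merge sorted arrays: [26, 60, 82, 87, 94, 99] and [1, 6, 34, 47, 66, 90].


Take 1 from B
Take 6 from B
Take 26 from A
Take 34 from B
Take 47 from B
Take 60 from A
Take 66 from B
Take 82 from A
Take 87 from A
Take 90 from B

Merged: [1, 6, 26, 34, 47, 60, 66, 82, 87, 90, 94, 99]


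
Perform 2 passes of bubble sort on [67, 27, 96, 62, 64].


Initial: [67, 27, 96, 62, 64]
Pass 1: [27, 67, 62, 64, 96] (3 swaps)
Pass 2: [27, 62, 64, 67, 96] (2 swaps)

After 2 passes: [27, 62, 64, 67, 96]


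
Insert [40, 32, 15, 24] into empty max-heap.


Insert 40: [40]
Insert 32: [40, 32]
Insert 15: [40, 32, 15]
Insert 24: [40, 32, 15, 24]

Final heap: [40, 32, 15, 24]


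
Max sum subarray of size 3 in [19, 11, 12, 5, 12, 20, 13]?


[0:3]: 42
[1:4]: 28
[2:5]: 29
[3:6]: 37
[4:7]: 45

Max: 45 at [4:7]


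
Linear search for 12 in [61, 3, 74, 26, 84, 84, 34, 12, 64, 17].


i=0: 61!=12
i=1: 3!=12
i=2: 74!=12
i=3: 26!=12
i=4: 84!=12
i=5: 84!=12
i=6: 34!=12
i=7: 12==12 found!

Found at 7, 8 comps


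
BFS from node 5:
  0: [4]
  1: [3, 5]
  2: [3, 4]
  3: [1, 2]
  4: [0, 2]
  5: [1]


Visit 5, enqueue [1]
Visit 1, enqueue [3]
Visit 3, enqueue [2]
Visit 2, enqueue [4]
Visit 4, enqueue [0]
Visit 0, enqueue []

BFS order: [5, 1, 3, 2, 4, 0]


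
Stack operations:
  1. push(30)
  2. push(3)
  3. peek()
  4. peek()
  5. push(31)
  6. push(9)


push(30) -> [30]
push(3) -> [30, 3]
peek()->3
peek()->3
push(31) -> [30, 3, 31]
push(9) -> [30, 3, 31, 9]

Final stack: [30, 3, 31, 9]


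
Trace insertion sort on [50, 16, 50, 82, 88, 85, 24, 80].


Initial: [50, 16, 50, 82, 88, 85, 24, 80]
Insert 16: [16, 50, 50, 82, 88, 85, 24, 80]
Insert 50: [16, 50, 50, 82, 88, 85, 24, 80]
Insert 82: [16, 50, 50, 82, 88, 85, 24, 80]
Insert 88: [16, 50, 50, 82, 88, 85, 24, 80]
Insert 85: [16, 50, 50, 82, 85, 88, 24, 80]
Insert 24: [16, 24, 50, 50, 82, 85, 88, 80]
Insert 80: [16, 24, 50, 50, 80, 82, 85, 88]

Sorted: [16, 24, 50, 50, 80, 82, 85, 88]


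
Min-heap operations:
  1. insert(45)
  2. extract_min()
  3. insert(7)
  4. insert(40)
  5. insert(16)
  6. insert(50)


insert(45) -> [45]
extract_min()->45, []
insert(7) -> [7]
insert(40) -> [7, 40]
insert(16) -> [7, 40, 16]
insert(50) -> [7, 40, 16, 50]

Final heap: [7, 40, 16, 50]


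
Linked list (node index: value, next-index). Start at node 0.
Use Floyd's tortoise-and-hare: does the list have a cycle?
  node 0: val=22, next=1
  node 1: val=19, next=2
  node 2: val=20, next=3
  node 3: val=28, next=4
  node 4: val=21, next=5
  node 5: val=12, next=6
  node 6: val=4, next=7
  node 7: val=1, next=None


Floyd's tortoise (slow, +1) and hare (fast, +2):
  init: slow=0, fast=0
  step 1: slow=1, fast=2
  step 2: slow=2, fast=4
  step 3: slow=3, fast=6
  step 4: fast 6->7->None, no cycle

Cycle: no


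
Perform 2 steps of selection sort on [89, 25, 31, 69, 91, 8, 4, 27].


Initial: [89, 25, 31, 69, 91, 8, 4, 27]
Step 1: min=4 at 6
  Swap: [4, 25, 31, 69, 91, 8, 89, 27]
Step 2: min=8 at 5
  Swap: [4, 8, 31, 69, 91, 25, 89, 27]

After 2 steps: [4, 8, 31, 69, 91, 25, 89, 27]


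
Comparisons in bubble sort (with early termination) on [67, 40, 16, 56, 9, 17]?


Algorithm: bubble sort (with early termination)
Input: [67, 40, 16, 56, 9, 17]
Sorted: [9, 16, 17, 40, 56, 67]

15


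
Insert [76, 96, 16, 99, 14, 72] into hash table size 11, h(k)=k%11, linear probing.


Insert 76: h=10 -> slot 10
Insert 96: h=8 -> slot 8
Insert 16: h=5 -> slot 5
Insert 99: h=0 -> slot 0
Insert 14: h=3 -> slot 3
Insert 72: h=6 -> slot 6

Table: [99, None, None, 14, None, 16, 72, None, 96, None, 76]


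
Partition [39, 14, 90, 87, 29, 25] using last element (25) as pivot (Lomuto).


Pivot: 25
  14 <= 25: swap -> [14, 39, 90, 87, 29, 25]
Place pivot at 1: [14, 25, 90, 87, 29, 39]

Partitioned: [14, 25, 90, 87, 29, 39]


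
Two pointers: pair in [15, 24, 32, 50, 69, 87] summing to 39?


lo=0(15)+hi=5(87)=102
lo=0(15)+hi=4(69)=84
lo=0(15)+hi=3(50)=65
lo=0(15)+hi=2(32)=47
lo=0(15)+hi=1(24)=39

Yes: 15+24=39


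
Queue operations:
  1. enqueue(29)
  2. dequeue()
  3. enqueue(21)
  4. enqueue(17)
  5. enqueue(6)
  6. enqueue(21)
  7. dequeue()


enqueue(29) -> [29]
dequeue()->29, []
enqueue(21) -> [21]
enqueue(17) -> [21, 17]
enqueue(6) -> [21, 17, 6]
enqueue(21) -> [21, 17, 6, 21]
dequeue()->21, [17, 6, 21]

Final queue: [17, 6, 21]


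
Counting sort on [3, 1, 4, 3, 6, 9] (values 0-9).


Input: [3, 1, 4, 3, 6, 9]
Counts: [0, 1, 0, 2, 1, 0, 1, 0, 0, 1]

Sorted: [1, 3, 3, 4, 6, 9]


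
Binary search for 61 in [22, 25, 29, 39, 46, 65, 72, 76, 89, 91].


Step 1: lo=0, hi=9, mid=4, val=46
Step 2: lo=5, hi=9, mid=7, val=76
Step 3: lo=5, hi=6, mid=5, val=65

Not found


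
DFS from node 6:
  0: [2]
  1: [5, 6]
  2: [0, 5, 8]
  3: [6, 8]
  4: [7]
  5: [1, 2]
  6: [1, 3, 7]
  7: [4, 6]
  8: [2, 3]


Visit 6, push [7, 3, 1]
Visit 1, push [5]
Visit 5, push [2]
Visit 2, push [8, 0]
Visit 0, push []
Visit 8, push [3]
Visit 3, push []
Visit 7, push [4]
Visit 4, push []

DFS order: [6, 1, 5, 2, 0, 8, 3, 7, 4]


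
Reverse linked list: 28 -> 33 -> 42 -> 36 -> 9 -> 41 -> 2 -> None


Step 1: curr=28, set curr.next=prev(None) | reversed so far: 28
Step 2: curr=33, set curr.next=prev(28) | reversed so far: 33 -> 28
Step 3: curr=42, set curr.next=prev(33) | reversed so far: 42 -> 33 -> 28
Step 4: curr=36, set curr.next=prev(42) | reversed so far: 36 -> 42 -> 33 -> 28
Step 5: curr=9, set curr.next=prev(36) | reversed so far: 9 -> 36 -> 42 -> 33 -> 28
Step 6: curr=41, set curr.next=prev(9) | reversed so far: 41 -> 9 -> 36 -> 42 -> 33 -> 28
Step 7: curr=2, set curr.next=prev(41) | reversed so far: 2 -> 41 -> 9 -> 36 -> 42 -> 33 -> 28

2 -> 41 -> 9 -> 36 -> 42 -> 33 -> 28 -> None


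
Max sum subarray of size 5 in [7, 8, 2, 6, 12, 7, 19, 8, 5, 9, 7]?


[0:5]: 35
[1:6]: 35
[2:7]: 46
[3:8]: 52
[4:9]: 51
[5:10]: 48
[6:11]: 48

Max: 52 at [3:8]


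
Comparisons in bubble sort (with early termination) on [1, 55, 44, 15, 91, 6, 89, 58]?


Algorithm: bubble sort (with early termination)
Input: [1, 55, 44, 15, 91, 6, 89, 58]
Sorted: [1, 6, 15, 44, 55, 58, 89, 91]

25


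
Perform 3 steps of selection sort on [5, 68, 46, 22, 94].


Initial: [5, 68, 46, 22, 94]
Step 1: min=5 at 0
  Swap: [5, 68, 46, 22, 94]
Step 2: min=22 at 3
  Swap: [5, 22, 46, 68, 94]
Step 3: min=46 at 2
  Swap: [5, 22, 46, 68, 94]

After 3 steps: [5, 22, 46, 68, 94]


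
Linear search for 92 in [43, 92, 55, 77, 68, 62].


i=0: 43!=92
i=1: 92==92 found!

Found at 1, 2 comps


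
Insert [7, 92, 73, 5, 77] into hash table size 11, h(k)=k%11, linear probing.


Insert 7: h=7 -> slot 7
Insert 92: h=4 -> slot 4
Insert 73: h=7, 1 probes -> slot 8
Insert 5: h=5 -> slot 5
Insert 77: h=0 -> slot 0

Table: [77, None, None, None, 92, 5, None, 7, 73, None, None]


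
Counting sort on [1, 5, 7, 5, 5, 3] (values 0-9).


Input: [1, 5, 7, 5, 5, 3]
Counts: [0, 1, 0, 1, 0, 3, 0, 1, 0, 0]

Sorted: [1, 3, 5, 5, 5, 7]


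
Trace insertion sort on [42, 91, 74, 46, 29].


Initial: [42, 91, 74, 46, 29]
Insert 91: [42, 91, 74, 46, 29]
Insert 74: [42, 74, 91, 46, 29]
Insert 46: [42, 46, 74, 91, 29]
Insert 29: [29, 42, 46, 74, 91]

Sorted: [29, 42, 46, 74, 91]


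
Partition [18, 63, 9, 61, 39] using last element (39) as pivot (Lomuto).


Pivot: 39
  18 <= 39: advance i (no swap)
  9 <= 39: swap -> [18, 9, 63, 61, 39]
Place pivot at 2: [18, 9, 39, 61, 63]

Partitioned: [18, 9, 39, 61, 63]


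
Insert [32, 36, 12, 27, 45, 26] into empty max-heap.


Insert 32: [32]
Insert 36: [36, 32]
Insert 12: [36, 32, 12]
Insert 27: [36, 32, 12, 27]
Insert 45: [45, 36, 12, 27, 32]
Insert 26: [45, 36, 26, 27, 32, 12]

Final heap: [45, 36, 26, 27, 32, 12]


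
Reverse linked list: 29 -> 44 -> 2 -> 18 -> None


Step 1: curr=29, set curr.next=prev(None) | reversed so far: 29
Step 2: curr=44, set curr.next=prev(29) | reversed so far: 44 -> 29
Step 3: curr=2, set curr.next=prev(44) | reversed so far: 2 -> 44 -> 29
Step 4: curr=18, set curr.next=prev(2) | reversed so far: 18 -> 2 -> 44 -> 29

18 -> 2 -> 44 -> 29 -> None


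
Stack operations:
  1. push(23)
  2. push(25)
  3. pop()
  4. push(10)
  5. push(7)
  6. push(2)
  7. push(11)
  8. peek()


push(23) -> [23]
push(25) -> [23, 25]
pop()->25, [23]
push(10) -> [23, 10]
push(7) -> [23, 10, 7]
push(2) -> [23, 10, 7, 2]
push(11) -> [23, 10, 7, 2, 11]
peek()->11

Final stack: [23, 10, 7, 2, 11]


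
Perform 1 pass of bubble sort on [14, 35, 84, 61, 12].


Initial: [14, 35, 84, 61, 12]
Pass 1: [14, 35, 61, 12, 84] (2 swaps)

After 1 pass: [14, 35, 61, 12, 84]


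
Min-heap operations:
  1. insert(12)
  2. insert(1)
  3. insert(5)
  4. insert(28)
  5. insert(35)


insert(12) -> [12]
insert(1) -> [1, 12]
insert(5) -> [1, 12, 5]
insert(28) -> [1, 12, 5, 28]
insert(35) -> [1, 12, 5, 28, 35]

Final heap: [1, 12, 5, 28, 35]


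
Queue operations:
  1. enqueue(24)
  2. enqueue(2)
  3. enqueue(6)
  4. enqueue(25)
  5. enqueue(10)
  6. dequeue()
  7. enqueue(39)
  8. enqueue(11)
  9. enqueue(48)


enqueue(24) -> [24]
enqueue(2) -> [24, 2]
enqueue(6) -> [24, 2, 6]
enqueue(25) -> [24, 2, 6, 25]
enqueue(10) -> [24, 2, 6, 25, 10]
dequeue()->24, [2, 6, 25, 10]
enqueue(39) -> [2, 6, 25, 10, 39]
enqueue(11) -> [2, 6, 25, 10, 39, 11]
enqueue(48) -> [2, 6, 25, 10, 39, 11, 48]

Final queue: [2, 6, 25, 10, 39, 11, 48]


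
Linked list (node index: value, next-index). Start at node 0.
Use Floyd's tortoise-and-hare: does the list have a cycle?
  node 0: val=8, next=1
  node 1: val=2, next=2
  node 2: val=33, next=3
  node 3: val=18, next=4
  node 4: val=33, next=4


Floyd's tortoise (slow, +1) and hare (fast, +2):
  init: slow=0, fast=0
  step 1: slow=1, fast=2
  step 2: slow=2, fast=4
  step 3: slow=3, fast=4
  step 4: slow=4, fast=4
  slow == fast at node 4: cycle detected

Cycle: yes


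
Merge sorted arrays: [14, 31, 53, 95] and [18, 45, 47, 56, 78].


Take 14 from A
Take 18 from B
Take 31 from A
Take 45 from B
Take 47 from B
Take 53 from A
Take 56 from B
Take 78 from B

Merged: [14, 18, 31, 45, 47, 53, 56, 78, 95]


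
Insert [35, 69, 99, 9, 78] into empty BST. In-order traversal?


Insert 35: root
Insert 69: R from 35
Insert 99: R from 35 -> R from 69
Insert 9: L from 35
Insert 78: R from 35 -> R from 69 -> L from 99

In-order: [9, 35, 69, 78, 99]


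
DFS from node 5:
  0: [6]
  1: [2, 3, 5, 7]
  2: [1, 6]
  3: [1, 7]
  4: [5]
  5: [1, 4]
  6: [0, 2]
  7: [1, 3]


Visit 5, push [4, 1]
Visit 1, push [7, 3, 2]
Visit 2, push [6]
Visit 6, push [0]
Visit 0, push []
Visit 3, push [7]
Visit 7, push []
Visit 4, push []

DFS order: [5, 1, 2, 6, 0, 3, 7, 4]


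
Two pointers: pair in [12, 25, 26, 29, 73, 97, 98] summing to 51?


lo=0(12)+hi=6(98)=110
lo=0(12)+hi=5(97)=109
lo=0(12)+hi=4(73)=85
lo=0(12)+hi=3(29)=41
lo=1(25)+hi=3(29)=54
lo=1(25)+hi=2(26)=51

Yes: 25+26=51


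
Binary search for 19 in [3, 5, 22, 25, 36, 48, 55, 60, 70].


Step 1: lo=0, hi=8, mid=4, val=36
Step 2: lo=0, hi=3, mid=1, val=5
Step 3: lo=2, hi=3, mid=2, val=22

Not found


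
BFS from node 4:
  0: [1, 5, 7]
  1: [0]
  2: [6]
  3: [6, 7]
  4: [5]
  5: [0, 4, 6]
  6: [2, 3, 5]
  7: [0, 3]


Visit 4, enqueue [5]
Visit 5, enqueue [0, 6]
Visit 0, enqueue [1, 7]
Visit 6, enqueue [2, 3]
Visit 1, enqueue []
Visit 7, enqueue []
Visit 2, enqueue []
Visit 3, enqueue []

BFS order: [4, 5, 0, 6, 1, 7, 2, 3]


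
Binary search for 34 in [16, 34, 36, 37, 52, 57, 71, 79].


Step 1: lo=0, hi=7, mid=3, val=37
Step 2: lo=0, hi=2, mid=1, val=34

Found at index 1


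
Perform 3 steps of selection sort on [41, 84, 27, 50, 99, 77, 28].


Initial: [41, 84, 27, 50, 99, 77, 28]
Step 1: min=27 at 2
  Swap: [27, 84, 41, 50, 99, 77, 28]
Step 2: min=28 at 6
  Swap: [27, 28, 41, 50, 99, 77, 84]
Step 3: min=41 at 2
  Swap: [27, 28, 41, 50, 99, 77, 84]

After 3 steps: [27, 28, 41, 50, 99, 77, 84]


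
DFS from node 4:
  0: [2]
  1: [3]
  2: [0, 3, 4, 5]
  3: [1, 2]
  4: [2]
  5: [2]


Visit 4, push [2]
Visit 2, push [5, 3, 0]
Visit 0, push []
Visit 3, push [1]
Visit 1, push []
Visit 5, push []

DFS order: [4, 2, 0, 3, 1, 5]


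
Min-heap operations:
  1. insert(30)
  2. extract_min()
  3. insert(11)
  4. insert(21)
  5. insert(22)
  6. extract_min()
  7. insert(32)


insert(30) -> [30]
extract_min()->30, []
insert(11) -> [11]
insert(21) -> [11, 21]
insert(22) -> [11, 21, 22]
extract_min()->11, [21, 22]
insert(32) -> [21, 22, 32]

Final heap: [21, 22, 32]


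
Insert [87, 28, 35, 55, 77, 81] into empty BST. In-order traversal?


Insert 87: root
Insert 28: L from 87
Insert 35: L from 87 -> R from 28
Insert 55: L from 87 -> R from 28 -> R from 35
Insert 77: L from 87 -> R from 28 -> R from 35 -> R from 55
Insert 81: L from 87 -> R from 28 -> R from 35 -> R from 55 -> R from 77

In-order: [28, 35, 55, 77, 81, 87]


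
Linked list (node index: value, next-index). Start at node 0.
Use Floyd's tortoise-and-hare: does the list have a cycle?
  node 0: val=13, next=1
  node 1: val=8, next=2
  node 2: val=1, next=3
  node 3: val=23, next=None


Floyd's tortoise (slow, +1) and hare (fast, +2):
  init: slow=0, fast=0
  step 1: slow=1, fast=2
  step 2: fast 2->3->None, no cycle

Cycle: no


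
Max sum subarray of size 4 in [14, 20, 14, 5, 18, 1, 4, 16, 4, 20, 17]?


[0:4]: 53
[1:5]: 57
[2:6]: 38
[3:7]: 28
[4:8]: 39
[5:9]: 25
[6:10]: 44
[7:11]: 57

Max: 57 at [1:5]


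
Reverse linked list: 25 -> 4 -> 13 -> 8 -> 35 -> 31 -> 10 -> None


Step 1: curr=25, set curr.next=prev(None) | reversed so far: 25
Step 2: curr=4, set curr.next=prev(25) | reversed so far: 4 -> 25
Step 3: curr=13, set curr.next=prev(4) | reversed so far: 13 -> 4 -> 25
Step 4: curr=8, set curr.next=prev(13) | reversed so far: 8 -> 13 -> 4 -> 25
Step 5: curr=35, set curr.next=prev(8) | reversed so far: 35 -> 8 -> 13 -> 4 -> 25
Step 6: curr=31, set curr.next=prev(35) | reversed so far: 31 -> 35 -> 8 -> 13 -> 4 -> 25
Step 7: curr=10, set curr.next=prev(31) | reversed so far: 10 -> 31 -> 35 -> 8 -> 13 -> 4 -> 25

10 -> 31 -> 35 -> 8 -> 13 -> 4 -> 25 -> None


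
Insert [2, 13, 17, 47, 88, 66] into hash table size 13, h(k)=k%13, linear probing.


Insert 2: h=2 -> slot 2
Insert 13: h=0 -> slot 0
Insert 17: h=4 -> slot 4
Insert 47: h=8 -> slot 8
Insert 88: h=10 -> slot 10
Insert 66: h=1 -> slot 1

Table: [13, 66, 2, None, 17, None, None, None, 47, None, 88, None, None]


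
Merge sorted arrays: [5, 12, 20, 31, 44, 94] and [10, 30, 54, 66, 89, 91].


Take 5 from A
Take 10 from B
Take 12 from A
Take 20 from A
Take 30 from B
Take 31 from A
Take 44 from A
Take 54 from B
Take 66 from B
Take 89 from B
Take 91 from B

Merged: [5, 10, 12, 20, 30, 31, 44, 54, 66, 89, 91, 94]


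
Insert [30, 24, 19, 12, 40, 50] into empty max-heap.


Insert 30: [30]
Insert 24: [30, 24]
Insert 19: [30, 24, 19]
Insert 12: [30, 24, 19, 12]
Insert 40: [40, 30, 19, 12, 24]
Insert 50: [50, 30, 40, 12, 24, 19]

Final heap: [50, 30, 40, 12, 24, 19]


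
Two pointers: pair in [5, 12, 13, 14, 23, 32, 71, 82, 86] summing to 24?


lo=0(5)+hi=8(86)=91
lo=0(5)+hi=7(82)=87
lo=0(5)+hi=6(71)=76
lo=0(5)+hi=5(32)=37
lo=0(5)+hi=4(23)=28
lo=0(5)+hi=3(14)=19
lo=1(12)+hi=3(14)=26
lo=1(12)+hi=2(13)=25

No pair found


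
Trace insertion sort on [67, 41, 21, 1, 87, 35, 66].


Initial: [67, 41, 21, 1, 87, 35, 66]
Insert 41: [41, 67, 21, 1, 87, 35, 66]
Insert 21: [21, 41, 67, 1, 87, 35, 66]
Insert 1: [1, 21, 41, 67, 87, 35, 66]
Insert 87: [1, 21, 41, 67, 87, 35, 66]
Insert 35: [1, 21, 35, 41, 67, 87, 66]
Insert 66: [1, 21, 35, 41, 66, 67, 87]

Sorted: [1, 21, 35, 41, 66, 67, 87]


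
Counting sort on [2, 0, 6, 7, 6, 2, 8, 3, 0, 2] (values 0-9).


Input: [2, 0, 6, 7, 6, 2, 8, 3, 0, 2]
Counts: [2, 0, 3, 1, 0, 0, 2, 1, 1, 0]

Sorted: [0, 0, 2, 2, 2, 3, 6, 6, 7, 8]


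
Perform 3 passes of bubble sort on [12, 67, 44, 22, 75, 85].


Initial: [12, 67, 44, 22, 75, 85]
Pass 1: [12, 44, 22, 67, 75, 85] (2 swaps)
Pass 2: [12, 22, 44, 67, 75, 85] (1 swaps)
Pass 3: [12, 22, 44, 67, 75, 85] (0 swaps)

After 3 passes: [12, 22, 44, 67, 75, 85]


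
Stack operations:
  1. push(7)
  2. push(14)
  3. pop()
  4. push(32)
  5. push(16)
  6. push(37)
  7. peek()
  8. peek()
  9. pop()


push(7) -> [7]
push(14) -> [7, 14]
pop()->14, [7]
push(32) -> [7, 32]
push(16) -> [7, 32, 16]
push(37) -> [7, 32, 16, 37]
peek()->37
peek()->37
pop()->37, [7, 32, 16]

Final stack: [7, 32, 16]


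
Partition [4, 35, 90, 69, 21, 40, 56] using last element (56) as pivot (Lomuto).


Pivot: 56
  4 <= 56: advance i (no swap)
  35 <= 56: advance i (no swap)
  21 <= 56: swap -> [4, 35, 21, 69, 90, 40, 56]
  40 <= 56: swap -> [4, 35, 21, 40, 90, 69, 56]
Place pivot at 4: [4, 35, 21, 40, 56, 69, 90]

Partitioned: [4, 35, 21, 40, 56, 69, 90]


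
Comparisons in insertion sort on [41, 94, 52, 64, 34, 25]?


Algorithm: insertion sort
Input: [41, 94, 52, 64, 34, 25]
Sorted: [25, 34, 41, 52, 64, 94]

14


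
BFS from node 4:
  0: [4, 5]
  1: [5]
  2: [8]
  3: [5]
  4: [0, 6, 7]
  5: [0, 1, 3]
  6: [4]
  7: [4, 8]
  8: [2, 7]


Visit 4, enqueue [0, 6, 7]
Visit 0, enqueue [5]
Visit 6, enqueue []
Visit 7, enqueue [8]
Visit 5, enqueue [1, 3]
Visit 8, enqueue [2]
Visit 1, enqueue []
Visit 3, enqueue []
Visit 2, enqueue []

BFS order: [4, 0, 6, 7, 5, 8, 1, 3, 2]


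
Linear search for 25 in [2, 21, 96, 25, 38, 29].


i=0: 2!=25
i=1: 21!=25
i=2: 96!=25
i=3: 25==25 found!

Found at 3, 4 comps


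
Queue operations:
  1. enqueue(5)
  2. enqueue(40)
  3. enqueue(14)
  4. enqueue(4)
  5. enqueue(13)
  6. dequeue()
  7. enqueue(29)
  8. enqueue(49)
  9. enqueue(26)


enqueue(5) -> [5]
enqueue(40) -> [5, 40]
enqueue(14) -> [5, 40, 14]
enqueue(4) -> [5, 40, 14, 4]
enqueue(13) -> [5, 40, 14, 4, 13]
dequeue()->5, [40, 14, 4, 13]
enqueue(29) -> [40, 14, 4, 13, 29]
enqueue(49) -> [40, 14, 4, 13, 29, 49]
enqueue(26) -> [40, 14, 4, 13, 29, 49, 26]

Final queue: [40, 14, 4, 13, 29, 49, 26]


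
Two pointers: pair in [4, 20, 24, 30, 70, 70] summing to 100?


lo=0(4)+hi=5(70)=74
lo=1(20)+hi=5(70)=90
lo=2(24)+hi=5(70)=94
lo=3(30)+hi=5(70)=100

Yes: 30+70=100


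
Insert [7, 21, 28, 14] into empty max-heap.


Insert 7: [7]
Insert 21: [21, 7]
Insert 28: [28, 7, 21]
Insert 14: [28, 14, 21, 7]

Final heap: [28, 14, 21, 7]


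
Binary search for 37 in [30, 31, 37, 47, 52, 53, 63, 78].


Step 1: lo=0, hi=7, mid=3, val=47
Step 2: lo=0, hi=2, mid=1, val=31
Step 3: lo=2, hi=2, mid=2, val=37

Found at index 2


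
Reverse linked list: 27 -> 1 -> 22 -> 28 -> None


Step 1: curr=27, set curr.next=prev(None) | reversed so far: 27
Step 2: curr=1, set curr.next=prev(27) | reversed so far: 1 -> 27
Step 3: curr=22, set curr.next=prev(1) | reversed so far: 22 -> 1 -> 27
Step 4: curr=28, set curr.next=prev(22) | reversed so far: 28 -> 22 -> 1 -> 27

28 -> 22 -> 1 -> 27 -> None


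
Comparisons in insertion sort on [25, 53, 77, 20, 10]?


Algorithm: insertion sort
Input: [25, 53, 77, 20, 10]
Sorted: [10, 20, 25, 53, 77]

9


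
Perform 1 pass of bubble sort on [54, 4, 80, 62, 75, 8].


Initial: [54, 4, 80, 62, 75, 8]
Pass 1: [4, 54, 62, 75, 8, 80] (4 swaps)

After 1 pass: [4, 54, 62, 75, 8, 80]


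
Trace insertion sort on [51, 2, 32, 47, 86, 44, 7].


Initial: [51, 2, 32, 47, 86, 44, 7]
Insert 2: [2, 51, 32, 47, 86, 44, 7]
Insert 32: [2, 32, 51, 47, 86, 44, 7]
Insert 47: [2, 32, 47, 51, 86, 44, 7]
Insert 86: [2, 32, 47, 51, 86, 44, 7]
Insert 44: [2, 32, 44, 47, 51, 86, 7]
Insert 7: [2, 7, 32, 44, 47, 51, 86]

Sorted: [2, 7, 32, 44, 47, 51, 86]


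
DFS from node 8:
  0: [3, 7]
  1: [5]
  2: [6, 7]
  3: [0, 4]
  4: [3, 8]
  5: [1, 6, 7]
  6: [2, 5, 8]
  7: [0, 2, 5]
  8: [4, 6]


Visit 8, push [6, 4]
Visit 4, push [3]
Visit 3, push [0]
Visit 0, push [7]
Visit 7, push [5, 2]
Visit 2, push [6]
Visit 6, push [5]
Visit 5, push [1]
Visit 1, push []

DFS order: [8, 4, 3, 0, 7, 2, 6, 5, 1]


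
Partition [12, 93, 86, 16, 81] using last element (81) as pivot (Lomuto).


Pivot: 81
  12 <= 81: advance i (no swap)
  16 <= 81: swap -> [12, 16, 86, 93, 81]
Place pivot at 2: [12, 16, 81, 93, 86]

Partitioned: [12, 16, 81, 93, 86]


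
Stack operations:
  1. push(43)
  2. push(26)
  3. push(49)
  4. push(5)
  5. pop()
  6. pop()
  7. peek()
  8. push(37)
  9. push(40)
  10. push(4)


push(43) -> [43]
push(26) -> [43, 26]
push(49) -> [43, 26, 49]
push(5) -> [43, 26, 49, 5]
pop()->5, [43, 26, 49]
pop()->49, [43, 26]
peek()->26
push(37) -> [43, 26, 37]
push(40) -> [43, 26, 37, 40]
push(4) -> [43, 26, 37, 40, 4]

Final stack: [43, 26, 37, 40, 4]


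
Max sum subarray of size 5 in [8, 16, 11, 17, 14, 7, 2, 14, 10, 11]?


[0:5]: 66
[1:6]: 65
[2:7]: 51
[3:8]: 54
[4:9]: 47
[5:10]: 44

Max: 66 at [0:5]


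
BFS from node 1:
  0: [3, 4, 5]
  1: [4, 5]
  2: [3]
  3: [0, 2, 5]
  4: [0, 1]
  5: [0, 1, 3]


Visit 1, enqueue [4, 5]
Visit 4, enqueue [0]
Visit 5, enqueue [3]
Visit 0, enqueue []
Visit 3, enqueue [2]
Visit 2, enqueue []

BFS order: [1, 4, 5, 0, 3, 2]


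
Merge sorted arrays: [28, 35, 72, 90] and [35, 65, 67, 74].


Take 28 from A
Take 35 from A
Take 35 from B
Take 65 from B
Take 67 from B
Take 72 from A
Take 74 from B

Merged: [28, 35, 35, 65, 67, 72, 74, 90]


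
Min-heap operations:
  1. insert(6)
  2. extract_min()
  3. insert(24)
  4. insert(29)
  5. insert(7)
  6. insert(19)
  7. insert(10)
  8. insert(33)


insert(6) -> [6]
extract_min()->6, []
insert(24) -> [24]
insert(29) -> [24, 29]
insert(7) -> [7, 29, 24]
insert(19) -> [7, 19, 24, 29]
insert(10) -> [7, 10, 24, 29, 19]
insert(33) -> [7, 10, 24, 29, 19, 33]

Final heap: [7, 10, 24, 29, 19, 33]


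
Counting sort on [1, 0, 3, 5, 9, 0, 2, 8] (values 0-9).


Input: [1, 0, 3, 5, 9, 0, 2, 8]
Counts: [2, 1, 1, 1, 0, 1, 0, 0, 1, 1]

Sorted: [0, 0, 1, 2, 3, 5, 8, 9]


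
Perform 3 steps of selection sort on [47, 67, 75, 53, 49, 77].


Initial: [47, 67, 75, 53, 49, 77]
Step 1: min=47 at 0
  Swap: [47, 67, 75, 53, 49, 77]
Step 2: min=49 at 4
  Swap: [47, 49, 75, 53, 67, 77]
Step 3: min=53 at 3
  Swap: [47, 49, 53, 75, 67, 77]

After 3 steps: [47, 49, 53, 75, 67, 77]


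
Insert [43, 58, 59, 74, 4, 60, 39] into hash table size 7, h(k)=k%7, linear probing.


Insert 43: h=1 -> slot 1
Insert 58: h=2 -> slot 2
Insert 59: h=3 -> slot 3
Insert 74: h=4 -> slot 4
Insert 4: h=4, 1 probes -> slot 5
Insert 60: h=4, 2 probes -> slot 6
Insert 39: h=4, 3 probes -> slot 0

Table: [39, 43, 58, 59, 74, 4, 60]


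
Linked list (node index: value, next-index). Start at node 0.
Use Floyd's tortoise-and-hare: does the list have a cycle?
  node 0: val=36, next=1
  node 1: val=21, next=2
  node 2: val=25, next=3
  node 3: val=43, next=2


Floyd's tortoise (slow, +1) and hare (fast, +2):
  init: slow=0, fast=0
  step 1: slow=1, fast=2
  step 2: slow=2, fast=2
  slow == fast at node 2: cycle detected

Cycle: yes


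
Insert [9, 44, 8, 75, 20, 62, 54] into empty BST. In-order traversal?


Insert 9: root
Insert 44: R from 9
Insert 8: L from 9
Insert 75: R from 9 -> R from 44
Insert 20: R from 9 -> L from 44
Insert 62: R from 9 -> R from 44 -> L from 75
Insert 54: R from 9 -> R from 44 -> L from 75 -> L from 62

In-order: [8, 9, 20, 44, 54, 62, 75]


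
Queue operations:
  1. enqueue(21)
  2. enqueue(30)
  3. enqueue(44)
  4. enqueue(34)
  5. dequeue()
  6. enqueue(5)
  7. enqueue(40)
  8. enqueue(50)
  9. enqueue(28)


enqueue(21) -> [21]
enqueue(30) -> [21, 30]
enqueue(44) -> [21, 30, 44]
enqueue(34) -> [21, 30, 44, 34]
dequeue()->21, [30, 44, 34]
enqueue(5) -> [30, 44, 34, 5]
enqueue(40) -> [30, 44, 34, 5, 40]
enqueue(50) -> [30, 44, 34, 5, 40, 50]
enqueue(28) -> [30, 44, 34, 5, 40, 50, 28]

Final queue: [30, 44, 34, 5, 40, 50, 28]


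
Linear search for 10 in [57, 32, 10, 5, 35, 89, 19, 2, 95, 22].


i=0: 57!=10
i=1: 32!=10
i=2: 10==10 found!

Found at 2, 3 comps


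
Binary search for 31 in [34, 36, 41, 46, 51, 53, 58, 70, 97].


Step 1: lo=0, hi=8, mid=4, val=51
Step 2: lo=0, hi=3, mid=1, val=36
Step 3: lo=0, hi=0, mid=0, val=34

Not found


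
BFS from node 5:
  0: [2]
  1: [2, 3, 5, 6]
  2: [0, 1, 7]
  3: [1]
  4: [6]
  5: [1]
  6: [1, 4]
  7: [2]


Visit 5, enqueue [1]
Visit 1, enqueue [2, 3, 6]
Visit 2, enqueue [0, 7]
Visit 3, enqueue []
Visit 6, enqueue [4]
Visit 0, enqueue []
Visit 7, enqueue []
Visit 4, enqueue []

BFS order: [5, 1, 2, 3, 6, 0, 7, 4]


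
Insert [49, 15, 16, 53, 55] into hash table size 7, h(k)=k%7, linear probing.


Insert 49: h=0 -> slot 0
Insert 15: h=1 -> slot 1
Insert 16: h=2 -> slot 2
Insert 53: h=4 -> slot 4
Insert 55: h=6 -> slot 6

Table: [49, 15, 16, None, 53, None, 55]


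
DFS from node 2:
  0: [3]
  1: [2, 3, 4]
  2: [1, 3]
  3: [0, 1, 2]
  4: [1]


Visit 2, push [3, 1]
Visit 1, push [4, 3]
Visit 3, push [0]
Visit 0, push []
Visit 4, push []

DFS order: [2, 1, 3, 0, 4]


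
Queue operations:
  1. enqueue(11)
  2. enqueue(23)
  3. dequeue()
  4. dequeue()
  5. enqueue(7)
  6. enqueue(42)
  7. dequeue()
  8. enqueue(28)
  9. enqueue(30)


enqueue(11) -> [11]
enqueue(23) -> [11, 23]
dequeue()->11, [23]
dequeue()->23, []
enqueue(7) -> [7]
enqueue(42) -> [7, 42]
dequeue()->7, [42]
enqueue(28) -> [42, 28]
enqueue(30) -> [42, 28, 30]

Final queue: [42, 28, 30]


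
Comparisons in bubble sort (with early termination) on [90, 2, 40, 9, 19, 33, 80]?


Algorithm: bubble sort (with early termination)
Input: [90, 2, 40, 9, 19, 33, 80]
Sorted: [2, 9, 19, 33, 40, 80, 90]

15


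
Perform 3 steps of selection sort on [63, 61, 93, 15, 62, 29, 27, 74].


Initial: [63, 61, 93, 15, 62, 29, 27, 74]
Step 1: min=15 at 3
  Swap: [15, 61, 93, 63, 62, 29, 27, 74]
Step 2: min=27 at 6
  Swap: [15, 27, 93, 63, 62, 29, 61, 74]
Step 3: min=29 at 5
  Swap: [15, 27, 29, 63, 62, 93, 61, 74]

After 3 steps: [15, 27, 29, 63, 62, 93, 61, 74]


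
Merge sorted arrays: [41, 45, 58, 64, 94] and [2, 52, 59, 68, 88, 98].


Take 2 from B
Take 41 from A
Take 45 from A
Take 52 from B
Take 58 from A
Take 59 from B
Take 64 from A
Take 68 from B
Take 88 from B
Take 94 from A

Merged: [2, 41, 45, 52, 58, 59, 64, 68, 88, 94, 98]


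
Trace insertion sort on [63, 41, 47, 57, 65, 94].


Initial: [63, 41, 47, 57, 65, 94]
Insert 41: [41, 63, 47, 57, 65, 94]
Insert 47: [41, 47, 63, 57, 65, 94]
Insert 57: [41, 47, 57, 63, 65, 94]
Insert 65: [41, 47, 57, 63, 65, 94]
Insert 94: [41, 47, 57, 63, 65, 94]

Sorted: [41, 47, 57, 63, 65, 94]


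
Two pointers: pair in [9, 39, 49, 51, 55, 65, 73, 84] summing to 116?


lo=0(9)+hi=7(84)=93
lo=1(39)+hi=7(84)=123
lo=1(39)+hi=6(73)=112
lo=2(49)+hi=6(73)=122
lo=2(49)+hi=5(65)=114
lo=3(51)+hi=5(65)=116

Yes: 51+65=116


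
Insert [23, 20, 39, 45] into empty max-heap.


Insert 23: [23]
Insert 20: [23, 20]
Insert 39: [39, 20, 23]
Insert 45: [45, 39, 23, 20]

Final heap: [45, 39, 23, 20]


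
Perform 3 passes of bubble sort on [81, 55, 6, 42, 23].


Initial: [81, 55, 6, 42, 23]
Pass 1: [55, 6, 42, 23, 81] (4 swaps)
Pass 2: [6, 42, 23, 55, 81] (3 swaps)
Pass 3: [6, 23, 42, 55, 81] (1 swaps)

After 3 passes: [6, 23, 42, 55, 81]


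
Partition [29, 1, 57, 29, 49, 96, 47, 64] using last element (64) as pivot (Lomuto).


Pivot: 64
  29 <= 64: advance i (no swap)
  1 <= 64: advance i (no swap)
  57 <= 64: advance i (no swap)
  29 <= 64: advance i (no swap)
  49 <= 64: advance i (no swap)
  47 <= 64: swap -> [29, 1, 57, 29, 49, 47, 96, 64]
Place pivot at 6: [29, 1, 57, 29, 49, 47, 64, 96]

Partitioned: [29, 1, 57, 29, 49, 47, 64, 96]


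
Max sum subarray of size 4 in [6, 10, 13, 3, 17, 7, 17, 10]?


[0:4]: 32
[1:5]: 43
[2:6]: 40
[3:7]: 44
[4:8]: 51

Max: 51 at [4:8]


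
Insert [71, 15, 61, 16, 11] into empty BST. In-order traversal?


Insert 71: root
Insert 15: L from 71
Insert 61: L from 71 -> R from 15
Insert 16: L from 71 -> R from 15 -> L from 61
Insert 11: L from 71 -> L from 15

In-order: [11, 15, 16, 61, 71]


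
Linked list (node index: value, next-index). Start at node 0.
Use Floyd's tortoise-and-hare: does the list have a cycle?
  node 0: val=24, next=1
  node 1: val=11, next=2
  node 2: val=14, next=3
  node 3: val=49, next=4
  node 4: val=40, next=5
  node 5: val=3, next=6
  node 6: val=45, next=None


Floyd's tortoise (slow, +1) and hare (fast, +2):
  init: slow=0, fast=0
  step 1: slow=1, fast=2
  step 2: slow=2, fast=4
  step 3: slow=3, fast=6
  step 4: fast -> None, no cycle

Cycle: no


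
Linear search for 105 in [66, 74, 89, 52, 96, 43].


i=0: 66!=105
i=1: 74!=105
i=2: 89!=105
i=3: 52!=105
i=4: 96!=105
i=5: 43!=105

Not found, 6 comps


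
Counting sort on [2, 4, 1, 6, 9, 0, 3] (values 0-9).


Input: [2, 4, 1, 6, 9, 0, 3]
Counts: [1, 1, 1, 1, 1, 0, 1, 0, 0, 1]

Sorted: [0, 1, 2, 3, 4, 6, 9]


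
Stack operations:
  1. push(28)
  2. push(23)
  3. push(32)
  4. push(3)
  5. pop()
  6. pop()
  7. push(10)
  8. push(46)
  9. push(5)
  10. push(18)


push(28) -> [28]
push(23) -> [28, 23]
push(32) -> [28, 23, 32]
push(3) -> [28, 23, 32, 3]
pop()->3, [28, 23, 32]
pop()->32, [28, 23]
push(10) -> [28, 23, 10]
push(46) -> [28, 23, 10, 46]
push(5) -> [28, 23, 10, 46, 5]
push(18) -> [28, 23, 10, 46, 5, 18]

Final stack: [28, 23, 10, 46, 5, 18]


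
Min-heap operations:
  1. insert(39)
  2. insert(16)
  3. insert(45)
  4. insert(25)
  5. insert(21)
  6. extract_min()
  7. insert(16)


insert(39) -> [39]
insert(16) -> [16, 39]
insert(45) -> [16, 39, 45]
insert(25) -> [16, 25, 45, 39]
insert(21) -> [16, 21, 45, 39, 25]
extract_min()->16, [21, 25, 45, 39]
insert(16) -> [16, 21, 45, 39, 25]

Final heap: [16, 21, 45, 39, 25]


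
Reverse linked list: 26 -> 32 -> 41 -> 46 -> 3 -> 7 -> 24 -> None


Step 1: curr=26, set curr.next=prev(None) | reversed so far: 26
Step 2: curr=32, set curr.next=prev(26) | reversed so far: 32 -> 26
Step 3: curr=41, set curr.next=prev(32) | reversed so far: 41 -> 32 -> 26
Step 4: curr=46, set curr.next=prev(41) | reversed so far: 46 -> 41 -> 32 -> 26
Step 5: curr=3, set curr.next=prev(46) | reversed so far: 3 -> 46 -> 41 -> 32 -> 26
Step 6: curr=7, set curr.next=prev(3) | reversed so far: 7 -> 3 -> 46 -> 41 -> 32 -> 26
Step 7: curr=24, set curr.next=prev(7) | reversed so far: 24 -> 7 -> 3 -> 46 -> 41 -> 32 -> 26

24 -> 7 -> 3 -> 46 -> 41 -> 32 -> 26 -> None


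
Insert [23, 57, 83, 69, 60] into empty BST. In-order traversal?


Insert 23: root
Insert 57: R from 23
Insert 83: R from 23 -> R from 57
Insert 69: R from 23 -> R from 57 -> L from 83
Insert 60: R from 23 -> R from 57 -> L from 83 -> L from 69

In-order: [23, 57, 60, 69, 83]


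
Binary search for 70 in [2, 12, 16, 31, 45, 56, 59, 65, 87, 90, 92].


Step 1: lo=0, hi=10, mid=5, val=56
Step 2: lo=6, hi=10, mid=8, val=87
Step 3: lo=6, hi=7, mid=6, val=59
Step 4: lo=7, hi=7, mid=7, val=65

Not found


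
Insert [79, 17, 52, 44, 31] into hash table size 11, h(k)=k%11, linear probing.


Insert 79: h=2 -> slot 2
Insert 17: h=6 -> slot 6
Insert 52: h=8 -> slot 8
Insert 44: h=0 -> slot 0
Insert 31: h=9 -> slot 9

Table: [44, None, 79, None, None, None, 17, None, 52, 31, None]


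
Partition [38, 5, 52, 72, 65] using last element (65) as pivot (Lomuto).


Pivot: 65
  38 <= 65: advance i (no swap)
  5 <= 65: advance i (no swap)
  52 <= 65: advance i (no swap)
Place pivot at 3: [38, 5, 52, 65, 72]

Partitioned: [38, 5, 52, 65, 72]


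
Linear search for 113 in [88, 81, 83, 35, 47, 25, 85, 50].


i=0: 88!=113
i=1: 81!=113
i=2: 83!=113
i=3: 35!=113
i=4: 47!=113
i=5: 25!=113
i=6: 85!=113
i=7: 50!=113

Not found, 8 comps


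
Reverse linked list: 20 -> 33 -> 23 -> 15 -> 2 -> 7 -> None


Step 1: curr=20, set curr.next=prev(None) | reversed so far: 20
Step 2: curr=33, set curr.next=prev(20) | reversed so far: 33 -> 20
Step 3: curr=23, set curr.next=prev(33) | reversed so far: 23 -> 33 -> 20
Step 4: curr=15, set curr.next=prev(23) | reversed so far: 15 -> 23 -> 33 -> 20
Step 5: curr=2, set curr.next=prev(15) | reversed so far: 2 -> 15 -> 23 -> 33 -> 20
Step 6: curr=7, set curr.next=prev(2) | reversed so far: 7 -> 2 -> 15 -> 23 -> 33 -> 20

7 -> 2 -> 15 -> 23 -> 33 -> 20 -> None


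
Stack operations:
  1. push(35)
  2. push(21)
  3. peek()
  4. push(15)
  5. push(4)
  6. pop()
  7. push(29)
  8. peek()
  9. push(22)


push(35) -> [35]
push(21) -> [35, 21]
peek()->21
push(15) -> [35, 21, 15]
push(4) -> [35, 21, 15, 4]
pop()->4, [35, 21, 15]
push(29) -> [35, 21, 15, 29]
peek()->29
push(22) -> [35, 21, 15, 29, 22]

Final stack: [35, 21, 15, 29, 22]


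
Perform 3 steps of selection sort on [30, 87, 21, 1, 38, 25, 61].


Initial: [30, 87, 21, 1, 38, 25, 61]
Step 1: min=1 at 3
  Swap: [1, 87, 21, 30, 38, 25, 61]
Step 2: min=21 at 2
  Swap: [1, 21, 87, 30, 38, 25, 61]
Step 3: min=25 at 5
  Swap: [1, 21, 25, 30, 38, 87, 61]

After 3 steps: [1, 21, 25, 30, 38, 87, 61]


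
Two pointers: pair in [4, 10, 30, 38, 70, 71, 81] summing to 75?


lo=0(4)+hi=6(81)=85
lo=0(4)+hi=5(71)=75

Yes: 4+71=75


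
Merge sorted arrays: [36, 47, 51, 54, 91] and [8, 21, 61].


Take 8 from B
Take 21 from B
Take 36 from A
Take 47 from A
Take 51 from A
Take 54 from A
Take 61 from B

Merged: [8, 21, 36, 47, 51, 54, 61, 91]


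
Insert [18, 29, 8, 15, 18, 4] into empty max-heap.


Insert 18: [18]
Insert 29: [29, 18]
Insert 8: [29, 18, 8]
Insert 15: [29, 18, 8, 15]
Insert 18: [29, 18, 8, 15, 18]
Insert 4: [29, 18, 8, 15, 18, 4]

Final heap: [29, 18, 8, 15, 18, 4]


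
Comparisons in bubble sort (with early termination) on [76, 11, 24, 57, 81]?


Algorithm: bubble sort (with early termination)
Input: [76, 11, 24, 57, 81]
Sorted: [11, 24, 57, 76, 81]

7


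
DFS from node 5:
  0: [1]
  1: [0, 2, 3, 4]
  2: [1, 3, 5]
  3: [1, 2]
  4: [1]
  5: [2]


Visit 5, push [2]
Visit 2, push [3, 1]
Visit 1, push [4, 3, 0]
Visit 0, push []
Visit 3, push []
Visit 4, push []

DFS order: [5, 2, 1, 0, 3, 4]


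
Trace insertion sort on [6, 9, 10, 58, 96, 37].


Initial: [6, 9, 10, 58, 96, 37]
Insert 9: [6, 9, 10, 58, 96, 37]
Insert 10: [6, 9, 10, 58, 96, 37]
Insert 58: [6, 9, 10, 58, 96, 37]
Insert 96: [6, 9, 10, 58, 96, 37]
Insert 37: [6, 9, 10, 37, 58, 96]

Sorted: [6, 9, 10, 37, 58, 96]


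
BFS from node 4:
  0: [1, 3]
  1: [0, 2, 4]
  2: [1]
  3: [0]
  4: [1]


Visit 4, enqueue [1]
Visit 1, enqueue [0, 2]
Visit 0, enqueue [3]
Visit 2, enqueue []
Visit 3, enqueue []

BFS order: [4, 1, 0, 2, 3]


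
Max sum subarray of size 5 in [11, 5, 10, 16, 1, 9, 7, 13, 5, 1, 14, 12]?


[0:5]: 43
[1:6]: 41
[2:7]: 43
[3:8]: 46
[4:9]: 35
[5:10]: 35
[6:11]: 40
[7:12]: 45

Max: 46 at [3:8]


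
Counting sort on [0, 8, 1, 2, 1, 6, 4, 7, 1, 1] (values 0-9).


Input: [0, 8, 1, 2, 1, 6, 4, 7, 1, 1]
Counts: [1, 4, 1, 0, 1, 0, 1, 1, 1, 0]

Sorted: [0, 1, 1, 1, 1, 2, 4, 6, 7, 8]


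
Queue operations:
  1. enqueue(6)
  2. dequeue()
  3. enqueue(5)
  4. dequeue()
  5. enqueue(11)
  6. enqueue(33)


enqueue(6) -> [6]
dequeue()->6, []
enqueue(5) -> [5]
dequeue()->5, []
enqueue(11) -> [11]
enqueue(33) -> [11, 33]

Final queue: [11, 33]


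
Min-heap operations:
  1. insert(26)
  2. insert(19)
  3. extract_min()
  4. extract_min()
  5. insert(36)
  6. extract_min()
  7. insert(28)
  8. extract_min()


insert(26) -> [26]
insert(19) -> [19, 26]
extract_min()->19, [26]
extract_min()->26, []
insert(36) -> [36]
extract_min()->36, []
insert(28) -> [28]
extract_min()->28, []

Final heap: []


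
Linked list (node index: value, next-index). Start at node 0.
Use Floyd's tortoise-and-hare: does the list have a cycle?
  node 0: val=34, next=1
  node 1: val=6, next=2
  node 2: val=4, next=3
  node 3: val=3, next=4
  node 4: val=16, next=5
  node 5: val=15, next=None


Floyd's tortoise (slow, +1) and hare (fast, +2):
  init: slow=0, fast=0
  step 1: slow=1, fast=2
  step 2: slow=2, fast=4
  step 3: fast 4->5->None, no cycle

Cycle: no


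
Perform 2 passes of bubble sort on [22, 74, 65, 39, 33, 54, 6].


Initial: [22, 74, 65, 39, 33, 54, 6]
Pass 1: [22, 65, 39, 33, 54, 6, 74] (5 swaps)
Pass 2: [22, 39, 33, 54, 6, 65, 74] (4 swaps)

After 2 passes: [22, 39, 33, 54, 6, 65, 74]


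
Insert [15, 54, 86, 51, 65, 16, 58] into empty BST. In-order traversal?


Insert 15: root
Insert 54: R from 15
Insert 86: R from 15 -> R from 54
Insert 51: R from 15 -> L from 54
Insert 65: R from 15 -> R from 54 -> L from 86
Insert 16: R from 15 -> L from 54 -> L from 51
Insert 58: R from 15 -> R from 54 -> L from 86 -> L from 65

In-order: [15, 16, 51, 54, 58, 65, 86]


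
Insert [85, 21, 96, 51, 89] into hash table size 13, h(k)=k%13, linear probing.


Insert 85: h=7 -> slot 7
Insert 21: h=8 -> slot 8
Insert 96: h=5 -> slot 5
Insert 51: h=12 -> slot 12
Insert 89: h=11 -> slot 11

Table: [None, None, None, None, None, 96, None, 85, 21, None, None, 89, 51]


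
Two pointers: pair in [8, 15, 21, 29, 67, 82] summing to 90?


lo=0(8)+hi=5(82)=90

Yes: 8+82=90


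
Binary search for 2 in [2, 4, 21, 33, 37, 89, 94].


Step 1: lo=0, hi=6, mid=3, val=33
Step 2: lo=0, hi=2, mid=1, val=4
Step 3: lo=0, hi=0, mid=0, val=2

Found at index 0


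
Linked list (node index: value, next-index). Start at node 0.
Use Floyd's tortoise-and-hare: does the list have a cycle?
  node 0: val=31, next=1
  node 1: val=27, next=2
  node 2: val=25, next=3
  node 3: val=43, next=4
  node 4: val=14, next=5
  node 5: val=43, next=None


Floyd's tortoise (slow, +1) and hare (fast, +2):
  init: slow=0, fast=0
  step 1: slow=1, fast=2
  step 2: slow=2, fast=4
  step 3: fast 4->5->None, no cycle

Cycle: no


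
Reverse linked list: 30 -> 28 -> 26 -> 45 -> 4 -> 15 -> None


Step 1: curr=30, set curr.next=prev(None) | reversed so far: 30
Step 2: curr=28, set curr.next=prev(30) | reversed so far: 28 -> 30
Step 3: curr=26, set curr.next=prev(28) | reversed so far: 26 -> 28 -> 30
Step 4: curr=45, set curr.next=prev(26) | reversed so far: 45 -> 26 -> 28 -> 30
Step 5: curr=4, set curr.next=prev(45) | reversed so far: 4 -> 45 -> 26 -> 28 -> 30
Step 6: curr=15, set curr.next=prev(4) | reversed so far: 15 -> 4 -> 45 -> 26 -> 28 -> 30

15 -> 4 -> 45 -> 26 -> 28 -> 30 -> None


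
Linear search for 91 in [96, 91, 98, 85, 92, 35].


i=0: 96!=91
i=1: 91==91 found!

Found at 1, 2 comps


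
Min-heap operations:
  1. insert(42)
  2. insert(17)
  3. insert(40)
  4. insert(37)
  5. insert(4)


insert(42) -> [42]
insert(17) -> [17, 42]
insert(40) -> [17, 42, 40]
insert(37) -> [17, 37, 40, 42]
insert(4) -> [4, 17, 40, 42, 37]

Final heap: [4, 17, 40, 42, 37]


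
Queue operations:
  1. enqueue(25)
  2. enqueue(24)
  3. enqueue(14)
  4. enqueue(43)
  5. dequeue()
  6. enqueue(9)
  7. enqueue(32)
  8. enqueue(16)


enqueue(25) -> [25]
enqueue(24) -> [25, 24]
enqueue(14) -> [25, 24, 14]
enqueue(43) -> [25, 24, 14, 43]
dequeue()->25, [24, 14, 43]
enqueue(9) -> [24, 14, 43, 9]
enqueue(32) -> [24, 14, 43, 9, 32]
enqueue(16) -> [24, 14, 43, 9, 32, 16]

Final queue: [24, 14, 43, 9, 32, 16]


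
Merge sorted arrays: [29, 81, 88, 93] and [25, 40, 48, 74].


Take 25 from B
Take 29 from A
Take 40 from B
Take 48 from B
Take 74 from B

Merged: [25, 29, 40, 48, 74, 81, 88, 93]
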